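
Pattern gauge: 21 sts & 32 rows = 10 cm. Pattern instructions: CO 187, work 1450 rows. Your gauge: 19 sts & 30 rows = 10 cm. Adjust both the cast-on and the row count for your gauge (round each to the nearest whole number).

Stitches: 187 × 19/21 = 169.19 → 169.
Rows: 1450 × 30/32 = 1359.38 → 1359.

Cast on 169 stitches; work 1359 rows.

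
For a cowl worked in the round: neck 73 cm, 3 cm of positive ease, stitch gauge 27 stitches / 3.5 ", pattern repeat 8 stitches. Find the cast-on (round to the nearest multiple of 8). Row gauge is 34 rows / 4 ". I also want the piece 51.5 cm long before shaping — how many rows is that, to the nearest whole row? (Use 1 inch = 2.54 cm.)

Cast on 232 stitches; work 172 rows.

Finished = 73 + 3 = 76 cm.
76 cm × 1/2.54 = 29.92 inches.
27/3.5 = 7.714 sts per in; 29.92 × 7.714 = 230.82 sts.
Nearest multiple of 8 → 232.
51.5 cm = 20.28 inches; × 8.5 = 172.34 → 172 rows.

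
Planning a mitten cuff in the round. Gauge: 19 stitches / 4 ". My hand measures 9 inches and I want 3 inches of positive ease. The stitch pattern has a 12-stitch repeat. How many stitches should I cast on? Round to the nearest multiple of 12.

CO 60 sts.

Finished = 9 + 3 = 12 inches.
19 / 4 = 4.75 sts/in.
12 × 4.75 = 57.00 sts.
Nearest multiple of 12: 60.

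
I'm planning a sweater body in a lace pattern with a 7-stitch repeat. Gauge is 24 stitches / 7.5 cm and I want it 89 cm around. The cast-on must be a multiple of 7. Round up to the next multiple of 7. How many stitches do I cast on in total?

24 / 7.5 = 3.2 sts per cm.
89 × 3.2 = 284.80 sts.
Next multiple of 7: 287.

287 stitches.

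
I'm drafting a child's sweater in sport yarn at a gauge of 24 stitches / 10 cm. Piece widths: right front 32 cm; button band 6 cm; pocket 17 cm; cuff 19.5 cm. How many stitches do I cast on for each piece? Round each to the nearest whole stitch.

Rate = 24/10 = 2.4 sts per cm.
right front: 32 × 2.4 = 76.80 → 77.
button band: 6 × 2.4 = 14.40 → 14.
pocket: 17 × 2.4 = 40.80 → 41.
cuff: 19.5 × 2.4 = 46.80 → 47.

right front 77; button band 14; pocket 41; cuff 47.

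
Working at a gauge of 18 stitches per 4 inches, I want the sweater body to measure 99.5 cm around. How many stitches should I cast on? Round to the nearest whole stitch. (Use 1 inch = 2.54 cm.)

99.5 cm = 39.17 in.
18 stitches / 4 in = 4.5 stitches per inch.
39.17 × 4.5 = 176.28 stitches.
Round to nearest → 176.

176 stitches.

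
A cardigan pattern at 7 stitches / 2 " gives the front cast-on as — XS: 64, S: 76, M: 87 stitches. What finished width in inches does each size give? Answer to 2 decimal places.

7/2 = 3.5 sts per in.
XS: 64 / 3.5 = 18.286 → 18.29 in.
S: 76 / 3.5 = 21.714 → 21.71 in.
M: 87 / 3.5 = 24.857 → 24.86 in.

XS 18.29 inches; S 21.71 inches; M 24.86 inches.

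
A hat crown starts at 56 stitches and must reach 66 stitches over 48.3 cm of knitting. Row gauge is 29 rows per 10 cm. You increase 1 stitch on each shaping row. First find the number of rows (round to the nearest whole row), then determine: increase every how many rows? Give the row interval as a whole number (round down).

Increase every 14th row.

Rows = 48.3 × 2.9 = 140.1 → 140 rows.
Stitches to add: 10 → 10 shaping rows (at 1 st each).
140 / 10 = 14.00 → every 14 rows.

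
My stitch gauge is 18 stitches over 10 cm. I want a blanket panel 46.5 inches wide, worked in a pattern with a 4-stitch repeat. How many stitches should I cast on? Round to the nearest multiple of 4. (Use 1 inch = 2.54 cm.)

Cast on 212 stitches.

46.5 in = 46.5 × 2.54 = 118.11 cm.
18 / 10 = 1.8 sts/cm.
118.11 × 1.8 = 212.60 sts.
→ 212.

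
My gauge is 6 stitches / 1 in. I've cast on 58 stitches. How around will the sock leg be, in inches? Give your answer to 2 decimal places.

9.67 inches.

6 stitches / 1 inch = 6 stitches per inch.
58 / 6 = 9.667 inches.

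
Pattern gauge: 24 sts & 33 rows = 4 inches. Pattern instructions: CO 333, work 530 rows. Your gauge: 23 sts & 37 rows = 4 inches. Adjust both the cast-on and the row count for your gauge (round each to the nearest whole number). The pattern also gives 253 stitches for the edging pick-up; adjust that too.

Stitches: 333 × 23/24 = 319.12 → 319.
Rows: 530 × 37/33 = 594.24 → 594.
edging pick-up: 253 × 23/24 = 242.46 → 242.

Cast on 319 stitches; work 594 rows; edging pick-up 242 stitches.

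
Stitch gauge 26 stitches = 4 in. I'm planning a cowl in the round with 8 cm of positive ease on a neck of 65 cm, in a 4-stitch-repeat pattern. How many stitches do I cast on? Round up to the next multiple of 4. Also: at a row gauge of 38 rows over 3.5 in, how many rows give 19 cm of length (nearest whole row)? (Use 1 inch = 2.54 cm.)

Cast on 188 stitches; work 81 rows.

Finished = 65 + 8 = 73 cm.
73 cm × 1/2.54 = 28.74 inches.
26/4 = 6.5 sts per in; 28.74 × 6.5 = 186.81 sts.
Next multiple of 4 → 188.
19 cm = 7.48 inches; × 10.857 = 81.21 → 81 rows.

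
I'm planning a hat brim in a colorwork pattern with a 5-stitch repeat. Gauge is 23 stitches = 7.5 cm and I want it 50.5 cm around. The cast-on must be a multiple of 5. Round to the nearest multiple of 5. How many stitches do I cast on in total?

23 / 7.5 = 3.067 sts per cm.
50.5 × 3.067 = 154.87 sts.
Nearest multiple of 5: 155.

155 stitches.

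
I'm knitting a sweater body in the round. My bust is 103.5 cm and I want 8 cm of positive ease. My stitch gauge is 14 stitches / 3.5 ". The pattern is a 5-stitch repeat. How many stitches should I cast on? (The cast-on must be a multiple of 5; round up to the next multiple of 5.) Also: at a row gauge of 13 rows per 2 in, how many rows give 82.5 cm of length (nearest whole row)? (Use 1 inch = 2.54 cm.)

Finished = 103.5 + 8 = 111.5 cm.
111.5 cm × 1/2.54 = 43.90 inches.
14/3.5 = 4 sts per in; 43.90 × 4 = 175.59 sts.
Next multiple of 5 → 180.
82.5 cm = 32.48 inches; × 6.5 = 211.12 → 211 rows.

Cast on 180 stitches; work 211 rows.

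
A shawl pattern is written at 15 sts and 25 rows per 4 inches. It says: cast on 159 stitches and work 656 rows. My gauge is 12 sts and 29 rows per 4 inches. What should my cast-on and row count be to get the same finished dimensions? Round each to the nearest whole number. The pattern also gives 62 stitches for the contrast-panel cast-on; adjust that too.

Stitches: 159 × 12/15 = 127.20 → 127.
Rows: 656 × 29/25 = 760.96 → 761.
contrast-panel cast-on: 62 × 12/15 = 49.60 → 50.

Cast on 127 stitches; work 761 rows; contrast-panel cast-on 50 stitches.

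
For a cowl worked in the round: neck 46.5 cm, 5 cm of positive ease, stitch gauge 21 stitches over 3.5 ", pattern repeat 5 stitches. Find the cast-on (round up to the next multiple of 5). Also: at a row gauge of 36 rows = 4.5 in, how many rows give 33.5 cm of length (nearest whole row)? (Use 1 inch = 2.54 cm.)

Finished = 46.5 + 5 = 51.5 cm.
51.5 cm × 1/2.54 = 20.28 inches.
21/3.5 = 6 sts per in; 20.28 × 6 = 121.65 sts.
Next multiple of 5 → 125.
33.5 cm = 13.19 inches; × 8 = 105.51 → 106 rows.

Cast on 125 stitches; work 106 rows.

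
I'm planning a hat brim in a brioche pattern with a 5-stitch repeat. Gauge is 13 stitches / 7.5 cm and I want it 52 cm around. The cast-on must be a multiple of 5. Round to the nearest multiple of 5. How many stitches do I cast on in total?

90 stitches.

13 / 7.5 = 1.733 sts per cm.
52 × 1.733 = 90.13 sts.
Nearest multiple of 5: 90.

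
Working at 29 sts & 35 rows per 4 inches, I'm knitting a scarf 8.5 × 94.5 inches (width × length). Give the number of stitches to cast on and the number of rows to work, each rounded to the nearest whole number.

Stitch gauge = 29/4 = 7.25 sts/in; 8.5 × 7.25 = 61.62 → 62 sts.
Row gauge = 35/4 = 8.75 rows/in; 94.5 × 8.75 = 826.88 → 827 rows.

Cast on 62 stitches and work 827 rows.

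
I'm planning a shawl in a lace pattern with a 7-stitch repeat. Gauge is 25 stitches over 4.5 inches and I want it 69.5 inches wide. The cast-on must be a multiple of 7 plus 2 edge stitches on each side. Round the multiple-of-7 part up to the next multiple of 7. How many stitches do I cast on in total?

25 / 4.5 = 5.556 sts per inch.
69.5 × 5.556 = 386.11 sts.
Less 4 edge sts → 382.11 for the repeat.
Next multiple of 7: 385.
Add back 4 edge sts → 389.

CO 389 sts.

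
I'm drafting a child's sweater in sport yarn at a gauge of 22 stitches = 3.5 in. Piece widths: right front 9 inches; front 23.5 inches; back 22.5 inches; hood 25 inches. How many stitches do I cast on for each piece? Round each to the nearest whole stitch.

Rate = 22/3.5 = 6.286 sts per in.
right front: 9 × 6.286 = 56.57 → 57.
front: 23.5 × 6.286 = 147.71 → 148.
back: 22.5 × 6.286 = 141.43 → 141.
hood: 25 × 6.286 = 157.14 → 157.

right front 57; front 148; back 141; hood 157.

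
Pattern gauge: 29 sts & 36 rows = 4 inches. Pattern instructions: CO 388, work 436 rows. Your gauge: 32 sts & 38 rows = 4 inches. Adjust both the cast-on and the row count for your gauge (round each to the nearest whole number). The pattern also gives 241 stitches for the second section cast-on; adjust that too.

Cast on 428 stitches; work 460 rows; second section cast-on 266 stitches.

Stitches: 388 × 32/29 = 428.14 → 428.
Rows: 436 × 38/36 = 460.22 → 460.
second section cast-on: 241 × 32/29 = 265.93 → 266.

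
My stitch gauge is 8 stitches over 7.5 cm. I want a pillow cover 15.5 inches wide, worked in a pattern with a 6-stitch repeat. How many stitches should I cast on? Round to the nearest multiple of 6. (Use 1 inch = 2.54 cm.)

CO 42 sts.

15.5 in = 15.5 × 2.54 = 39.37 cm.
8 / 7.5 = 1.067 sts/cm.
39.37 × 1.067 = 41.99 sts.
→ 42.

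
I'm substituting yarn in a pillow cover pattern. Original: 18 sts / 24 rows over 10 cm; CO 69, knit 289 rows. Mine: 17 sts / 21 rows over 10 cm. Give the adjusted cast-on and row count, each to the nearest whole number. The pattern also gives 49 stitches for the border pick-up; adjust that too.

Stitches: 69 × 17/18 = 65.17 → 65.
Rows: 289 × 21/24 = 252.88 → 253.
border pick-up: 49 × 17/18 = 46.28 → 46.

Cast on 65 stitches; work 253 rows; border pick-up 46 stitches.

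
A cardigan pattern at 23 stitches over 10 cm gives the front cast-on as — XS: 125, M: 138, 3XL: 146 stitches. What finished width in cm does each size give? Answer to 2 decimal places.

23/10 = 2.3 sts per cm.
XS: 125 / 2.3 = 54.348 → 54.35 cm.
M: 138 / 2.3 = 60.000 → 60.00 cm.
3XL: 146 / 2.3 = 63.478 → 63.48 cm.

XS 54.35 cm; M 60.00 cm; 3XL 63.48 cm.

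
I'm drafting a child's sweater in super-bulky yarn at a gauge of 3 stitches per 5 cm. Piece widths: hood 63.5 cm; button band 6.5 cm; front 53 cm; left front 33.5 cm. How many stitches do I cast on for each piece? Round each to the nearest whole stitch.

hood 38; button band 4; front 32; left front 20.

Rate = 3/5 = 0.6 sts per cm.
hood: 63.5 × 0.6 = 38.10 → 38.
button band: 6.5 × 0.6 = 3.90 → 4.
front: 53 × 0.6 = 31.80 → 32.
left front: 33.5 × 0.6 = 20.10 → 20.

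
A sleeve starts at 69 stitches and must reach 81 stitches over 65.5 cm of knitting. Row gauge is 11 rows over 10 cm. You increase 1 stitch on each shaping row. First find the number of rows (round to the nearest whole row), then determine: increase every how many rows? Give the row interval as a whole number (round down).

Increase every 6th row.

Rows = 65.5 × 1.1 = 72.0 → 72 rows.
Stitches to add: 12 → 12 shaping rows (at 1 st each).
72 / 12 = 6.00 → every 6 rows.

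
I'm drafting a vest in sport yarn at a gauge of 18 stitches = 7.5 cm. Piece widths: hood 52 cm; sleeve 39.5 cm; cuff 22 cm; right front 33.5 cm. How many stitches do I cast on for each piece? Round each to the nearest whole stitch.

Rate = 18/7.5 = 2.4 sts per cm.
hood: 52 × 2.4 = 124.80 → 125.
sleeve: 39.5 × 2.4 = 94.80 → 95.
cuff: 22 × 2.4 = 52.80 → 53.
right front: 33.5 × 2.4 = 80.40 → 80.

hood 125; sleeve 95; cuff 53; right front 80.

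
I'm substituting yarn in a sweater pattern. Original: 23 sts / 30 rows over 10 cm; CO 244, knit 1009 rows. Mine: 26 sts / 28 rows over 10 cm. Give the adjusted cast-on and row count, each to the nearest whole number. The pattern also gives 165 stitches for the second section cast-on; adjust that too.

Stitches: 244 × 26/23 = 275.83 → 276.
Rows: 1009 × 28/30 = 941.73 → 942.
second section cast-on: 165 × 26/23 = 186.52 → 187.

Cast on 276 stitches; work 942 rows; second section cast-on 187 stitches.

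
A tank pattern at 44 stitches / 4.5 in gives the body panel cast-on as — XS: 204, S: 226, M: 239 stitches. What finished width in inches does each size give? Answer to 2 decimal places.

XS 20.86 inches; S 23.11 inches; M 24.44 inches.

44/4.5 = 9.778 sts per in.
XS: 204 / 9.778 = 20.864 → 20.86 in.
S: 226 / 9.778 = 23.114 → 23.11 in.
M: 239 / 9.778 = 24.443 → 24.44 in.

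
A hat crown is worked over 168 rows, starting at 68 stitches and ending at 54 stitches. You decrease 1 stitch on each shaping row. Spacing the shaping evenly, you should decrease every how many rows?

Decrease every 12th row.

Stitches to remove: |54 − 68| = 14.
Shaping rows needed: 14 / 1 = 14.
168 rows / 14 = every 12 rows.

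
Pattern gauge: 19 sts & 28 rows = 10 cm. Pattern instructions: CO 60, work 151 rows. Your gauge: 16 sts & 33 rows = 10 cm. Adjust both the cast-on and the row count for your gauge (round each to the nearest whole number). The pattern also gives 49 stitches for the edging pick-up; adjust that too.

Cast on 51 stitches; work 178 rows; edging pick-up 41 stitches.

Stitches: 60 × 16/19 = 50.53 → 51.
Rows: 151 × 33/28 = 177.96 → 178.
edging pick-up: 49 × 16/19 = 41.26 → 41.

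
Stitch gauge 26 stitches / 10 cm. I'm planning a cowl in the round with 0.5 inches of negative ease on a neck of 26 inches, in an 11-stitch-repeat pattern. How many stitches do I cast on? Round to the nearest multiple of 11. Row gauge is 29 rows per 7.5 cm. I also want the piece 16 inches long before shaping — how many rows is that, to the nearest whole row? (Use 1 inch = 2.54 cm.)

Cast on 165 stitches; work 157 rows.

Finished = 26 − 0.5 = 25.5 inches.
25.5 inches × 2.54 = 64.77 cm.
26/10 = 2.6 sts per cm; 64.77 × 2.6 = 168.40 sts.
Nearest multiple of 11 → 165.
16 inches = 40.64 cm; × 3.867 = 157.14 → 157 rows.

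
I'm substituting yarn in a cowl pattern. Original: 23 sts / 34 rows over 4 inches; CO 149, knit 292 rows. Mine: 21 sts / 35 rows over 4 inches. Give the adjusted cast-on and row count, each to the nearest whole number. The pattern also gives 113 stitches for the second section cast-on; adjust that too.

Cast on 136 stitches; work 301 rows; second section cast-on 103 stitches.

Stitches: 149 × 21/23 = 136.04 → 136.
Rows: 292 × 35/34 = 300.59 → 301.
second section cast-on: 113 × 21/23 = 103.17 → 103.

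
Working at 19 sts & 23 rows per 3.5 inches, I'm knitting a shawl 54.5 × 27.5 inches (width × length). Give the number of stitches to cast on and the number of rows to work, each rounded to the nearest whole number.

Stitch gauge = 19/3.5 = 5.429 sts/in; 54.5 × 5.429 = 295.86 → 296 sts.
Row gauge = 23/3.5 = 6.571 rows/in; 27.5 × 6.571 = 180.71 → 181 rows.

Cast on 296 stitches and work 181 rows.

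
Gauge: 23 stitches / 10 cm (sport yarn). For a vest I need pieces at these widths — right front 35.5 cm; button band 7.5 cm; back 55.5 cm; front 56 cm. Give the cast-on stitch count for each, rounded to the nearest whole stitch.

right front 82; button band 17; back 128; front 129.

Rate = 23/10 = 2.3 sts per cm.
right front: 35.5 × 2.3 = 81.65 → 82.
button band: 7.5 × 2.3 = 17.25 → 17.
back: 55.5 × 2.3 = 127.65 → 128.
front: 56 × 2.3 = 128.80 → 129.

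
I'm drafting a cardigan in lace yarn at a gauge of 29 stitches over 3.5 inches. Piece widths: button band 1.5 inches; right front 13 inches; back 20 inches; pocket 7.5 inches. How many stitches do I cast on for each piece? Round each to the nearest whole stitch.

Rate = 29/3.5 = 8.286 sts per in.
button band: 1.5 × 8.286 = 12.43 → 12.
right front: 13 × 8.286 = 107.71 → 108.
back: 20 × 8.286 = 165.71 → 166.
pocket: 7.5 × 8.286 = 62.14 → 62.

button band 12; right front 108; back 166; pocket 62.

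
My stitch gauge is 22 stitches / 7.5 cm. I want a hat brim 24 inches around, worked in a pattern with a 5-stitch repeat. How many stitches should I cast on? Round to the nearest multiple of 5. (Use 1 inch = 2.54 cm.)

180 stitches.

24 in = 24 × 2.54 = 60.96 cm.
22 / 7.5 = 2.933 sts/cm.
60.96 × 2.933 = 178.82 sts.
→ 180.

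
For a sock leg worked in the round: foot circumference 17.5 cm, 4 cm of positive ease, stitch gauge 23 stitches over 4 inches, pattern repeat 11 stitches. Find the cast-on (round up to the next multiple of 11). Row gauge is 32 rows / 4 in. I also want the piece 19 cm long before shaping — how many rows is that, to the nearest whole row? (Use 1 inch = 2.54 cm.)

Cast on 55 stitches; work 60 rows.

Finished = 17.5 + 4 = 21.5 cm.
21.5 cm × 1/2.54 = 8.46 inches.
23/4 = 5.75 sts per in; 8.46 × 5.75 = 48.67 sts.
Next multiple of 11 → 55.
19 cm = 7.48 inches; × 8 = 59.84 → 60 rows.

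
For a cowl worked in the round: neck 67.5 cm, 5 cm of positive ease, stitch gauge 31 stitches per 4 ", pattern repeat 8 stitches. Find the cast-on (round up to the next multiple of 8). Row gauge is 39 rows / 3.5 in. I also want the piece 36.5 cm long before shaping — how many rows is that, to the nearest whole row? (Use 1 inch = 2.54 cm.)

Finished = 67.5 + 5 = 72.5 cm.
72.5 cm × 1/2.54 = 28.54 inches.
31/4 = 7.75 sts per in; 28.54 × 7.75 = 221.21 sts.
Next multiple of 8 → 224.
36.5 cm = 14.37 inches; × 11.143 = 160.12 → 160 rows.

Cast on 224 stitches; work 160 rows.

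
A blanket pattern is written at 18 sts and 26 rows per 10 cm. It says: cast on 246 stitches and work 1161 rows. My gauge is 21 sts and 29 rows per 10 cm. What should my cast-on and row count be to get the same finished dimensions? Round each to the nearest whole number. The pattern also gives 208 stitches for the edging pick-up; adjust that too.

Stitches: 246 × 21/18 = 287.00 → 287.
Rows: 1161 × 29/26 = 1294.96 → 1295.
edging pick-up: 208 × 21/18 = 242.67 → 243.

Cast on 287 stitches; work 1295 rows; edging pick-up 243 stitches.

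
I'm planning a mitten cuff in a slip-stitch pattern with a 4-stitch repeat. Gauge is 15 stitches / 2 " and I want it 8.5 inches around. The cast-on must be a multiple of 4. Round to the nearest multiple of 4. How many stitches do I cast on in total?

15 / 2 = 7.5 sts per inch.
8.5 × 7.5 = 63.75 sts.
Nearest multiple of 4: 64.

Cast on 64 stitches.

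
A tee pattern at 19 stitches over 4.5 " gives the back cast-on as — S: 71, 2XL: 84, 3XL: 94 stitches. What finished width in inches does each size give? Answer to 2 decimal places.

S 16.82 inches; 2XL 19.89 inches; 3XL 22.26 inches.

19/4.5 = 4.222 sts per in.
S: 71 / 4.222 = 16.816 → 16.82 in.
2XL: 84 / 4.222 = 19.895 → 19.89 in.
3XL: 94 / 4.222 = 22.263 → 22.26 in.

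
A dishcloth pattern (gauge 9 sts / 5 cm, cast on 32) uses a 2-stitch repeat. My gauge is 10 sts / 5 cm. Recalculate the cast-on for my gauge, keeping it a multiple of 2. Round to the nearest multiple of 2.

36 stitches.

32 × 10 / 9 = 35.56.
Nearest multiple of 2: 36.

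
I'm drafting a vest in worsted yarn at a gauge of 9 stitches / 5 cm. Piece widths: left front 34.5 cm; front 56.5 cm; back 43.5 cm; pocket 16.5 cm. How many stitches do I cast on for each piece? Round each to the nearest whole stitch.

Rate = 9/5 = 1.8 sts per cm.
left front: 34.5 × 1.8 = 62.10 → 62.
front: 56.5 × 1.8 = 101.70 → 102.
back: 43.5 × 1.8 = 78.30 → 78.
pocket: 16.5 × 1.8 = 29.70 → 30.

left front 62; front 102; back 78; pocket 30.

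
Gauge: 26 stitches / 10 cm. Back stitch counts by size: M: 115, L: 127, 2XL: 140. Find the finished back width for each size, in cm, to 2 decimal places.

26/10 = 2.6 sts per cm.
M: 115 / 2.6 = 44.231 → 44.23 cm.
L: 127 / 2.6 = 48.846 → 48.85 cm.
2XL: 140 / 2.6 = 53.846 → 53.85 cm.

M 44.23 cm; L 48.85 cm; 2XL 53.85 cm.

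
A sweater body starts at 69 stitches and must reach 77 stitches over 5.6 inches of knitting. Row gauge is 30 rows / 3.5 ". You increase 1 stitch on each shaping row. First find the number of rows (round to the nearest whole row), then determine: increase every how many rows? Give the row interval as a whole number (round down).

Rows = 5.6 × 8.571 = 48.0 → 48 rows.
Stitches to add: 8 → 8 shaping rows (at 1 st each).
48 / 8 = 6.00 → every 6 rows.

Increase every 6th row.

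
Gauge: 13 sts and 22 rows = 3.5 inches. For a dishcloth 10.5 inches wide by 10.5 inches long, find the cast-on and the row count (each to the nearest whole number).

Cast on 39 stitches and work 66 rows.

Stitch gauge = 13/3.5 = 3.714 sts/in; 10.5 × 3.714 = 39.00 → 39 sts.
Row gauge = 22/3.5 = 6.286 rows/in; 10.5 × 6.286 = 66.00 → 66 rows.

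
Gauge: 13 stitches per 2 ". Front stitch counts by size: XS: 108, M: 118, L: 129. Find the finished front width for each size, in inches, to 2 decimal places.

13/2 = 6.5 sts per in.
XS: 108 / 6.5 = 16.615 → 16.62 in.
M: 118 / 6.5 = 18.154 → 18.15 in.
L: 129 / 6.5 = 19.846 → 19.85 in.

XS 16.62 inches; M 18.15 inches; L 19.85 inches.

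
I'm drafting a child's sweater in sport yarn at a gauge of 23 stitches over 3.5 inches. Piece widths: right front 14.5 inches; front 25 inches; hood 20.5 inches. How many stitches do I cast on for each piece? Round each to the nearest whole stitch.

right front 95; front 164; hood 135.

Rate = 23/3.5 = 6.571 sts per in.
right front: 14.5 × 6.571 = 95.29 → 95.
front: 25 × 6.571 = 164.29 → 164.
hood: 20.5 × 6.571 = 134.71 → 135.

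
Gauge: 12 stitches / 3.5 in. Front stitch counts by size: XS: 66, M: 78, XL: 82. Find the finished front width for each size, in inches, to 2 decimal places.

XS 19.25 inches; M 22.75 inches; XL 23.92 inches.

12/3.5 = 3.429 sts per in.
XS: 66 / 3.429 = 19.250 → 19.25 in.
M: 78 / 3.429 = 22.750 → 22.75 in.
XL: 82 / 3.429 = 23.917 → 23.92 in.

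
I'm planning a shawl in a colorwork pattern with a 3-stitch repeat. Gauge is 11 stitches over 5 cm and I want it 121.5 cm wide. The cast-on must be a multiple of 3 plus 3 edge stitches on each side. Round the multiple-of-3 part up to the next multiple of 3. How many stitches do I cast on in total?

11 / 5 = 2.2 sts per cm.
121.5 × 2.2 = 267.30 sts.
Less 6 edge sts → 261.30 for the repeat.
Next multiple of 3: 264.
Add back 6 edge sts → 270.

270 stitches.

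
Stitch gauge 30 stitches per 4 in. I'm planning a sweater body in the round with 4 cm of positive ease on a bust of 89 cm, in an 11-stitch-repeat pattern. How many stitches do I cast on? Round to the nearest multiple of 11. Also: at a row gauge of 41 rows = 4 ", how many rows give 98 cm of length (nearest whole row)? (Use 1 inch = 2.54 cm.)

Finished = 89 + 4 = 93 cm.
93 cm × 1/2.54 = 36.61 inches.
30/4 = 7.5 sts per in; 36.61 × 7.5 = 274.61 sts.
Nearest multiple of 11 → 275.
98 cm = 38.58 inches; × 10.25 = 395.47 → 395 rows.

Cast on 275 stitches; work 395 rows.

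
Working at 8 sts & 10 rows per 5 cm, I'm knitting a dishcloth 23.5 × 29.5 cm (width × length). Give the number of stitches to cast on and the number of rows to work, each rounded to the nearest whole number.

Cast on 38 stitches and work 59 rows.

Stitch gauge = 8/5 = 1.6 sts/cm; 23.5 × 1.6 = 37.60 → 38 sts.
Row gauge = 10/5 = 2 rows/cm; 29.5 × 2 = 59.00 → 59 rows.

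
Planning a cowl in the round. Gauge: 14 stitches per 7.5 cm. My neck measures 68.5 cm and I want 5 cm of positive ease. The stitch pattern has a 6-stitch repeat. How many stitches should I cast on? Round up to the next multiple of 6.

Finished = 68.5 + 5 = 73.5 cm.
14 / 7.5 = 1.867 sts/cm.
73.5 × 1.867 = 137.20 sts.
Next multiple of 6: 138.

138 stitches.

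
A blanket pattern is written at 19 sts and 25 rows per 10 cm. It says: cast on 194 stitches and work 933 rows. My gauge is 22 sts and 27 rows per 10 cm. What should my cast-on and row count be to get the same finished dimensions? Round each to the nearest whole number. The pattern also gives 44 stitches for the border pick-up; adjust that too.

Stitches: 194 × 22/19 = 224.63 → 225.
Rows: 933 × 27/25 = 1007.64 → 1008.
border pick-up: 44 × 22/19 = 50.95 → 51.

Cast on 225 stitches; work 1008 rows; border pick-up 51 stitches.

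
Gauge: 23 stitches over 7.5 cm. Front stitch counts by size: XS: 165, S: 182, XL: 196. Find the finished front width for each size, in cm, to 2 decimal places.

XS 53.80 cm; S 59.35 cm; XL 63.91 cm.

23/7.5 = 3.067 sts per cm.
XS: 165 / 3.067 = 53.804 → 53.80 cm.
S: 182 / 3.067 = 59.348 → 59.35 cm.
XL: 196 / 3.067 = 63.913 → 63.91 cm.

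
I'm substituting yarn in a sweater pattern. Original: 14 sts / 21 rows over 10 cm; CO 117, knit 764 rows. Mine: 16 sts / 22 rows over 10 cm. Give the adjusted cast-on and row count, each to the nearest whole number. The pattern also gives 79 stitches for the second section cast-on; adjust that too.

Stitches: 117 × 16/14 = 133.71 → 134.
Rows: 764 × 22/21 = 800.38 → 800.
second section cast-on: 79 × 16/14 = 90.29 → 90.

Cast on 134 stitches; work 800 rows; second section cast-on 90 stitches.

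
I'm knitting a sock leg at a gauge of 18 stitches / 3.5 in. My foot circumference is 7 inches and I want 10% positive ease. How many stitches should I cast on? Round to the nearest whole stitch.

Finished = 7 × 1.10 = 7.70 in.
18 / 3.5 = 5.143 sts per inch.
7.70 × 5.143 = 39.60 sts.
→ 40 sts.

CO 40 sts.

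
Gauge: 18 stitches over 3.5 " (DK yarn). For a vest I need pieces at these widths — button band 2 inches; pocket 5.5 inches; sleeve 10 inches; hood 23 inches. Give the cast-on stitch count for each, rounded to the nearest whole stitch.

button band 10; pocket 28; sleeve 51; hood 118.

Rate = 18/3.5 = 5.143 sts per in.
button band: 2 × 5.143 = 10.29 → 10.
pocket: 5.5 × 5.143 = 28.29 → 28.
sleeve: 10 × 5.143 = 51.43 → 51.
hood: 23 × 5.143 = 118.29 → 118.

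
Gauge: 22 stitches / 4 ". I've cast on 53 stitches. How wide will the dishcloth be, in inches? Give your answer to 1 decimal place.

9.6 inches.

22 stitches / 4 inch = 5.5 stitches per inch.
53 / 5.5 = 9.64 inches.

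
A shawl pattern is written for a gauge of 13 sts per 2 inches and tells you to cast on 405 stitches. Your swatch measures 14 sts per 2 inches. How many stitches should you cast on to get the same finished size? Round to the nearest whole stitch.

436 stitches.

Scale factor = 14 / 13 = 1.077.
405 × 14 / 13 = 436.15 sts.
→ 436 sts.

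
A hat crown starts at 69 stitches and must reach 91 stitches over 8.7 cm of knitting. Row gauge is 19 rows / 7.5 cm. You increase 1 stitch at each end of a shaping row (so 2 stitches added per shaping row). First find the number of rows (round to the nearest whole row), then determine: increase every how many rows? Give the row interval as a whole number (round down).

Increase every 2nd row.

Rows = 8.7 × 2.533 = 22.0 → 22 rows.
Stitches to add: 22 → 11 shaping rows (at 2 st each).
22 / 11 = 2.00 → every 2 rows.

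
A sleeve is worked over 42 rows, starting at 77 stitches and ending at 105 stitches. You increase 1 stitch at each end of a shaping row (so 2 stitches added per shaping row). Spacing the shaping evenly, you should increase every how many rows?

Stitches to add: |105 − 77| = 28.
Shaping rows needed: 28 / 2 = 14.
42 rows / 14 = every 3 rows.

Increase every 3rd row.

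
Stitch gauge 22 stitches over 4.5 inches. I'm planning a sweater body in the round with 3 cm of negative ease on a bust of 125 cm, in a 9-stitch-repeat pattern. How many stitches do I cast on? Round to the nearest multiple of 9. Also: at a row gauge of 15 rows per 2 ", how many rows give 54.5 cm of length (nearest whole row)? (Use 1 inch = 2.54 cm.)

Cast on 234 stitches; work 161 rows.

Finished = 125 − 3 = 122 cm.
122 cm × 1/2.54 = 48.03 inches.
22/4.5 = 4.889 sts per in; 48.03 × 4.889 = 234.82 sts.
Nearest multiple of 9 → 234.
54.5 cm = 21.46 inches; × 7.5 = 160.93 → 161 rows.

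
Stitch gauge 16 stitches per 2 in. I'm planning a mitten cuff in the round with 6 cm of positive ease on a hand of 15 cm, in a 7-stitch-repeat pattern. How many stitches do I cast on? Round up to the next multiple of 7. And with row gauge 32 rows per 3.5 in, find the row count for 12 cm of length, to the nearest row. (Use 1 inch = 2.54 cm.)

Cast on 70 stitches; work 43 rows.

Finished = 15 + 6 = 21 cm.
21 cm × 1/2.54 = 8.27 inches.
16/2 = 8 sts per in; 8.27 × 8 = 66.14 sts.
Next multiple of 7 → 70.
12 cm = 4.72 inches; × 9.143 = 43.19 → 43 rows.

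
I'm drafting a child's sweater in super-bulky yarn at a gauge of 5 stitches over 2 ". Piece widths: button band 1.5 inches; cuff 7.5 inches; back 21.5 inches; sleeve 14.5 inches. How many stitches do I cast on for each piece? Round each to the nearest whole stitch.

Rate = 5/2 = 2.5 sts per in.
button band: 1.5 × 2.5 = 3.75 → 4.
cuff: 7.5 × 2.5 = 18.75 → 19.
back: 21.5 × 2.5 = 53.75 → 54.
sleeve: 14.5 × 2.5 = 36.25 → 36.

button band 4; cuff 19; back 54; sleeve 36.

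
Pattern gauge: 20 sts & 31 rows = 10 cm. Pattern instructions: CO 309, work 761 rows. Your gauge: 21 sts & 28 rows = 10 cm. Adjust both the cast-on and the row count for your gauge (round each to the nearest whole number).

Cast on 324 stitches; work 687 rows.

Stitches: 309 × 21/20 = 324.45 → 324.
Rows: 761 × 28/31 = 687.35 → 687.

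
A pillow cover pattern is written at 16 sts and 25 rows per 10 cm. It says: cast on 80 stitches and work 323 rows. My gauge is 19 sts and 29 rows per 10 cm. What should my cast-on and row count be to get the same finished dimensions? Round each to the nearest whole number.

Cast on 95 stitches; work 375 rows.

Stitches: 80 × 19/16 = 95.00 → 95.
Rows: 323 × 29/25 = 374.68 → 375.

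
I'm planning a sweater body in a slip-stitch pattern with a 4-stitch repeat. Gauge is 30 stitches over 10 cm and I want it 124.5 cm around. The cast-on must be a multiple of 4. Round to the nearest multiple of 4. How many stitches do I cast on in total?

30 / 10 = 3 sts per cm.
124.5 × 3 = 373.50 sts.
Nearest multiple of 4: 372.

Cast on 372 stitches.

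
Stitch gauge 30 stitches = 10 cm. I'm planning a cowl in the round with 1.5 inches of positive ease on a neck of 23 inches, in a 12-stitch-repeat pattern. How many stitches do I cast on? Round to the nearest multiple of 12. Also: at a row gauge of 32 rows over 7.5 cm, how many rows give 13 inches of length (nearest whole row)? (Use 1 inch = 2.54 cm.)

Cast on 192 stitches; work 141 rows.

Finished = 23 + 1.5 = 24.5 inches.
24.5 inches × 2.54 = 62.23 cm.
30/10 = 3 sts per cm; 62.23 × 3 = 186.69 sts.
Nearest multiple of 12 → 192.
13 inches = 33.02 cm; × 4.267 = 140.89 → 141 rows.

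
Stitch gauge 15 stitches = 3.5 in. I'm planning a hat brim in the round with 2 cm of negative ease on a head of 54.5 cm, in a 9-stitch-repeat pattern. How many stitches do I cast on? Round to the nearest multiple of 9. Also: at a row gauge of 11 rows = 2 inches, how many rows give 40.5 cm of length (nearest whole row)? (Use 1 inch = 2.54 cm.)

Cast on 90 stitches; work 88 rows.

Finished = 54.5 − 2 = 52.5 cm.
52.5 cm × 1/2.54 = 20.67 inches.
15/3.5 = 4.286 sts per in; 20.67 × 4.286 = 88.58 sts.
Nearest multiple of 9 → 90.
40.5 cm = 15.94 inches; × 5.5 = 87.70 → 88 rows.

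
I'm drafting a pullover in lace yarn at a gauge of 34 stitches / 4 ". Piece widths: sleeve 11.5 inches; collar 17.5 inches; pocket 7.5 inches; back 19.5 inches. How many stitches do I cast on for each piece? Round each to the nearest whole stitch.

Rate = 34/4 = 8.5 sts per in.
sleeve: 11.5 × 8.5 = 97.75 → 98.
collar: 17.5 × 8.5 = 148.75 → 149.
pocket: 7.5 × 8.5 = 63.75 → 64.
back: 19.5 × 8.5 = 165.75 → 166.

sleeve 98; collar 149; pocket 64; back 166.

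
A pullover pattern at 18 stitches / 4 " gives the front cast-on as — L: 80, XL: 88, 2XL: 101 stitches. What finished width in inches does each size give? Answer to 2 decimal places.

L 17.78 inches; XL 19.56 inches; 2XL 22.44 inches.

18/4 = 4.5 sts per in.
L: 80 / 4.5 = 17.778 → 17.78 in.
XL: 88 / 4.5 = 19.556 → 19.56 in.
2XL: 101 / 4.5 = 22.444 → 22.44 in.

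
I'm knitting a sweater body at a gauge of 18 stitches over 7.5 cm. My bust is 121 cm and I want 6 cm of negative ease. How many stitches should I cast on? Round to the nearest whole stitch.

Finished = 121 − 6 = 115 cm.
18 / 7.5 = 2.4 sts per cm.
115.00 × 2.4 = 276.00 sts.

Cast on 276 stitches.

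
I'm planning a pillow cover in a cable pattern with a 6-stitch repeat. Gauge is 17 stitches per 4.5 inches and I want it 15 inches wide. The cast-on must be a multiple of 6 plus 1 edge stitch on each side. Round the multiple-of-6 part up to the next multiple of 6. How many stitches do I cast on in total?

17 / 4.5 = 3.778 sts per inch.
15 × 3.778 = 56.67 sts.
Less 2 edge sts → 54.67 for the repeat.
Next multiple of 6: 60.
Add back 2 edge sts → 62.

CO 62 sts.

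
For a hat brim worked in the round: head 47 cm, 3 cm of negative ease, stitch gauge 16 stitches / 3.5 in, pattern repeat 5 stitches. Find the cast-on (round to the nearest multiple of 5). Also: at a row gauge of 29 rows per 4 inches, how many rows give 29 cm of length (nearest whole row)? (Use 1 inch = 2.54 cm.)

Cast on 80 stitches; work 83 rows.

Finished = 47 − 3 = 44 cm.
44 cm × 1/2.54 = 17.32 inches.
16/3.5 = 4.571 sts per in; 17.32 × 4.571 = 79.19 sts.
Nearest multiple of 5 → 80.
29 cm = 11.42 inches; × 7.25 = 82.78 → 83 rows.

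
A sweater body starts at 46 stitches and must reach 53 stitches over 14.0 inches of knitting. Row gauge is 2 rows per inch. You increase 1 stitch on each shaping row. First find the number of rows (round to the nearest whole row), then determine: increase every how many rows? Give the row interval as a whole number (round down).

Increase every 4th row.

Rows = 14.0 × 2 = 28.0 → 28 rows.
Stitches to add: 7 → 7 shaping rows (at 1 st each).
28 / 7 = 4.00 → every 4 rows.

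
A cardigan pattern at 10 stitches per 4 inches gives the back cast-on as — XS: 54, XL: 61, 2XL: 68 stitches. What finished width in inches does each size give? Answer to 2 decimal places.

10/4 = 2.5 sts per in.
XS: 54 / 2.5 = 21.600 → 21.60 in.
XL: 61 / 2.5 = 24.400 → 24.40 in.
2XL: 68 / 2.5 = 27.200 → 27.20 in.

XS 21.60 inches; XL 24.40 inches; 2XL 27.20 inches.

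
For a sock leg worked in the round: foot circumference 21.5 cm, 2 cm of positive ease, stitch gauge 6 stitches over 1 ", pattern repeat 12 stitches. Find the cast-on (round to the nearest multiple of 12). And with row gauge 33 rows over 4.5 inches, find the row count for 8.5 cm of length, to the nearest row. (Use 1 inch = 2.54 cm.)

Cast on 60 stitches; work 25 rows.

Finished = 21.5 + 2 = 23.5 cm.
23.5 cm × 1/2.54 = 9.25 inches.
6/1 = 6 sts per in; 9.25 × 6 = 55.51 sts.
Nearest multiple of 12 → 60.
8.5 cm = 3.35 inches; × 7.333 = 24.54 → 25 rows.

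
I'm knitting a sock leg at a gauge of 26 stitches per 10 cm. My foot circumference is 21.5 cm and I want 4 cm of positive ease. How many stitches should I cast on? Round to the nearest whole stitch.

Cast on 66 stitches.

Finished = 21.5 + 4 = 25.5 cm.
26 / 10 = 2.6 sts per cm.
25.50 × 2.6 = 66.30 sts.
→ 66 sts.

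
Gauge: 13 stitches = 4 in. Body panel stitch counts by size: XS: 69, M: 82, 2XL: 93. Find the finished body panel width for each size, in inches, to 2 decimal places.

XS 21.23 inches; M 25.23 inches; 2XL 28.62 inches.

13/4 = 3.25 sts per in.
XS: 69 / 3.25 = 21.231 → 21.23 in.
M: 82 / 3.25 = 25.231 → 25.23 in.
2XL: 93 / 3.25 = 28.615 → 28.62 in.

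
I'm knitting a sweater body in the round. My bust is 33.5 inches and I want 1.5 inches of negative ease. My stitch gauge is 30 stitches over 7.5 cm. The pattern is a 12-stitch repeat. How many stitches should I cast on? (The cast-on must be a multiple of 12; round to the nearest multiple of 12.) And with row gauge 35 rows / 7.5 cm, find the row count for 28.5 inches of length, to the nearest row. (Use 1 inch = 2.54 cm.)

Cast on 324 stitches; work 338 rows.

Finished = 33.5 − 1.5 = 32 inches.
32 inches × 2.54 = 81.28 cm.
30/7.5 = 4 sts per cm; 81.28 × 4 = 325.12 sts.
Nearest multiple of 12 → 324.
28.5 inches = 72.39 cm; × 4.667 = 337.82 → 338 rows.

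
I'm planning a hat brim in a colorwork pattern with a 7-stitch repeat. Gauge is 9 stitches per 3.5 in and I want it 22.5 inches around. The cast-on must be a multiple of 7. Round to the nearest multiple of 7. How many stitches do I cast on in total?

56 stitches.

9 / 3.5 = 2.571 sts per inch.
22.5 × 2.571 = 57.86 sts.
Nearest multiple of 7: 56.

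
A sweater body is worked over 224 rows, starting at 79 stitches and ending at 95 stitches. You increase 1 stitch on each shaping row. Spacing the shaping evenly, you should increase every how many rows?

Increase every 14th row.

Stitches to add: |95 − 79| = 16.
Shaping rows needed: 16 / 1 = 16.
224 rows / 16 = every 14 rows.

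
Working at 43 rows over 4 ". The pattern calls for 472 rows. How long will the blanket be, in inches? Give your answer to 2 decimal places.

43 rows / 4 inch = 10.75 rows per inch.
472 / 10.75 = 43.907 inches.

43.91 inches.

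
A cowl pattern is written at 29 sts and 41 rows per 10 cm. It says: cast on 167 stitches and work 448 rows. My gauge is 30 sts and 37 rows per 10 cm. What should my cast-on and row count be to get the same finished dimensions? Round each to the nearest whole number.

Stitches: 167 × 30/29 = 172.76 → 173.
Rows: 448 × 37/41 = 404.29 → 404.

Cast on 173 stitches; work 404 rows.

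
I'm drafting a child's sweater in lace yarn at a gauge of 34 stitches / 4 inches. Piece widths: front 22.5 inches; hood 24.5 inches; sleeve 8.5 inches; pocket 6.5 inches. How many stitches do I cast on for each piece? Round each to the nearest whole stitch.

front 191; hood 208; sleeve 72; pocket 55.

Rate = 34/4 = 8.5 sts per in.
front: 22.5 × 8.5 = 191.25 → 191.
hood: 24.5 × 8.5 = 208.25 → 208.
sleeve: 8.5 × 8.5 = 72.25 → 72.
pocket: 6.5 × 8.5 = 55.25 → 55.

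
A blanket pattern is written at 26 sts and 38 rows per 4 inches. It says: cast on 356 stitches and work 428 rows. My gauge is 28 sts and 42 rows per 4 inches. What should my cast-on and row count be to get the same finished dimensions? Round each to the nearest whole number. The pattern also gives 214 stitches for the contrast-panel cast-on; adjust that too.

Stitches: 356 × 28/26 = 383.38 → 383.
Rows: 428 × 42/38 = 473.05 → 473.
contrast-panel cast-on: 214 × 28/26 = 230.46 → 230.

Cast on 383 stitches; work 473 rows; contrast-panel cast-on 230 stitches.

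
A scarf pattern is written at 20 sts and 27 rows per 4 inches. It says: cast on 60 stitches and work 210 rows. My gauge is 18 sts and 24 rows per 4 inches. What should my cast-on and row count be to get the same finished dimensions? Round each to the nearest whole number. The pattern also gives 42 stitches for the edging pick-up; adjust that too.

Stitches: 60 × 18/20 = 54.00 → 54.
Rows: 210 × 24/27 = 186.67 → 187.
edging pick-up: 42 × 18/20 = 37.80 → 38.

Cast on 54 stitches; work 187 rows; edging pick-up 38 stitches.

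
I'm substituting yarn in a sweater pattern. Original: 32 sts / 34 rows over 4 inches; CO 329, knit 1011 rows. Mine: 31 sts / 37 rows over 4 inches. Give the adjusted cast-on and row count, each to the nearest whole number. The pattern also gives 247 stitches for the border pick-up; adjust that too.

Cast on 319 stitches; work 1100 rows; border pick-up 239 stitches.

Stitches: 329 × 31/32 = 318.72 → 319.
Rows: 1011 × 37/34 = 1100.21 → 1100.
border pick-up: 247 × 31/32 = 239.28 → 239.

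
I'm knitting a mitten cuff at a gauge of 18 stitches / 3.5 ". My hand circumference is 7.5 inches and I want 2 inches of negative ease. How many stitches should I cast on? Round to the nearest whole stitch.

Finished = 7.5 − 2 = 5.5 in.
18 / 3.5 = 5.143 sts per inch.
5.50 × 5.143 = 28.29 sts.
→ 28 sts.

28 stitches.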